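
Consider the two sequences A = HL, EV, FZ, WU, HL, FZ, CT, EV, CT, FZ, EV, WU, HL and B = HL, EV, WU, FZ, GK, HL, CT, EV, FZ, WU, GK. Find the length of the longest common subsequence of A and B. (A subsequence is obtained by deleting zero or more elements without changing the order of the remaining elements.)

A longest common subsequence is HL, EV, FZ, HL, CT, EV, FZ, WU (length 8); the LCS DP confirms no longer common subsequence exists.

8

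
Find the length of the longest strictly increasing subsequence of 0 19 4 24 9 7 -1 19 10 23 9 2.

Scanning left to right, the best length ending at each element is: 0→1, 19→2, 4→2, 24→3, 9→3, 7→3, -1→1, 19→4, 10→4, 23→5, 9→4, 2→2.
So the longest increasing subsequence has length 5, e.g. 0, 4, 9, 19, 23.

5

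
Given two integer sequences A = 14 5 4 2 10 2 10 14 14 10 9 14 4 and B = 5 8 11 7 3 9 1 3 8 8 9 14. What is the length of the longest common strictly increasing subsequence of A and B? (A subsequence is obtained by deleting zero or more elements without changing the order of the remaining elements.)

For each value that appears in both, track the longest common increasing run ending there.
The best achievable length is 3; one witness is 5, 9, 14 (A-positions 2,11,12, B-positions 1,6,12).

3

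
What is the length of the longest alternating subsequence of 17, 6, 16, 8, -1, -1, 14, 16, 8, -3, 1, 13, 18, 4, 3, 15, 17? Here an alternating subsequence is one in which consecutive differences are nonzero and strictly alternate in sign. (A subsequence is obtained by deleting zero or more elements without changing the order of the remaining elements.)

9

A longest alternating subsequence is 17, 6, 16, 8, 14, 8, 13, 4, 15 (positions 1,2,3,4,7,9,12,14,16); its 8 consecutive differences strictly alternate in sign, and length 9 is optimal.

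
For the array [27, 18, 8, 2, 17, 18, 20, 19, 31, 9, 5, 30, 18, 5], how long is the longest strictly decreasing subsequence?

5

Let dp[i] be the longest decreasing subsequence ending at position i. Then dp = [1, 2, 3, 4, 3, 2, 2, 3, 1, 4, 5, 2, 4, 5].
The maximum is 5; one witness is 27, 18, 17, 9, 5 at positions 1,2,5,10,11.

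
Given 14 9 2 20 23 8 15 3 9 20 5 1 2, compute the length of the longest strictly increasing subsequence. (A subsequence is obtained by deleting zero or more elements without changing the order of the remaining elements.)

One longest increasing subsequence is 2, 8, 15, 20 (positions 3,6,7,10), of length 4; no longer one exists.

4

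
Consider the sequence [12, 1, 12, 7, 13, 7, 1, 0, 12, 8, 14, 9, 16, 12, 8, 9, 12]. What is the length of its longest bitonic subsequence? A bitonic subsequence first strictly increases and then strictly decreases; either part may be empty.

Let inc[i] be the LIS ending at i and dec[i] the longest strictly decreasing subsequence starting at i. inc = [1, 1, 2, 2, 3, 2, 1, 1, 3, 3, 4, 4, 5, 5, 3, 4, 5], dec = [4, 2, 4, 3, 4, 3, 2, 1, 3, 1, 3, 2, 3, 2, 1, 1, 1].
max_i inc[i]+dec[i]−1 = 7, with one witness 1, 12, 13, 14, 16, 12, 9.

7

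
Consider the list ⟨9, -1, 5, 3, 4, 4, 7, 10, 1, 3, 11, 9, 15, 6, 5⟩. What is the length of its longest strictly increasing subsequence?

7

Scanning left to right, the best length ending at each element is: 9→1, -1→1, 5→2, 3→2, 4→3, 4→3, 7→4, 10→5, 1→2, 3→3, 11→6, 9→5, 15→7, 6→4, 5→4.
So the longest increasing subsequence has length 7, e.g. -1, 3, 4, 7, 10, 11, 15.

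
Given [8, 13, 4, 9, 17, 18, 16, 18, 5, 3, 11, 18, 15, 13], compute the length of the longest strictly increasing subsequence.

4

Scanning left to right, the best length ending at each element is: 8→1, 13→2, 4→1, 9→2, 17→3, 18→4, 16→3, 18→4, 5→2, 3→1, 11→3, 18→4, 15→4, 13→4.
So the longest increasing subsequence has length 4, e.g. 8, 13, 17, 18.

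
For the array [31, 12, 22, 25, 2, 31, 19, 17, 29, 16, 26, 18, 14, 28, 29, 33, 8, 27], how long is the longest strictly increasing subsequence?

7

One longest increasing subsequence is 12, 22, 25, 26, 28, 29, 33 (positions 2,3,4,11,14,15,16), of length 7; no longer one exists.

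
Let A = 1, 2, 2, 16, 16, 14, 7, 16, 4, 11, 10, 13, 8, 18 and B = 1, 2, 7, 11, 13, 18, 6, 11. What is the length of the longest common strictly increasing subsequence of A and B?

For each value that appears in both, track the longest common increasing run ending there.
The best achievable length is 6; one witness is 1, 2, 7, 11, 13, 18 (A-positions 1,2,7,10,12,14, B-positions 1,2,3,4,5,6).

6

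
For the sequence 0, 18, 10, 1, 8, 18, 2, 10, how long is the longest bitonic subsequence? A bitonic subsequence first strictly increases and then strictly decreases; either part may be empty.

One longest bitonic subsequence is 0, 18, 10, 8, 2 (positions 1,2,3,5,7): it rises to 18 then falls. Length 5 is optimal.

5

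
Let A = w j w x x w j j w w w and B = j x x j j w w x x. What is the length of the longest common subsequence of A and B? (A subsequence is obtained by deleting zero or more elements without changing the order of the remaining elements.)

7

Backtracking the LCS table gives one alignment: j (A2,B1) → x (A4,B2) → x (A5,B3) → j (A7,B4) → j (A8,B5) → w (A9,B6) → w (A10,B7).
So the longest common subsequence has length 7.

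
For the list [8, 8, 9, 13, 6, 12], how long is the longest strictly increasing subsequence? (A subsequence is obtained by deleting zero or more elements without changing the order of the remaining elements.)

3

Let dp[i] be the longest increasing subsequence ending at position i. Then dp = [1, 1, 2, 3, 1, 3].
The maximum is 3; one witness is 8, 9, 13 at positions 1,3,4.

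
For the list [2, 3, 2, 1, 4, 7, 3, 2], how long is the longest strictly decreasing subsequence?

3

Scanning left to right, the best length ending at each element is: 2→1, 3→1, 2→2, 1→3, 4→1, 7→1, 3→2, 2→3.
So the longest decreasing subsequence has length 3, e.g. 3, 2, 1.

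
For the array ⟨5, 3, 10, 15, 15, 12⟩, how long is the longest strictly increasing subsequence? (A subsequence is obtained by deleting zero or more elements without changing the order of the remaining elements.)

3

Scanning left to right, the best length ending at each element is: 5→1, 3→1, 10→2, 15→3, 15→3, 12→3.
So the longest increasing subsequence has length 3, e.g. 5, 10, 15.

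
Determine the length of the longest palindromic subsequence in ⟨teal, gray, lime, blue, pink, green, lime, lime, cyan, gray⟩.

One longest palindromic subsequence is gray lime lime lime gray (positions 2,3,7,8,10); it reads the same forward and backward, and the interval DP gives dp[1][10] = 5.

5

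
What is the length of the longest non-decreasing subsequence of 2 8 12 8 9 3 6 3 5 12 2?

5

Scanning left to right, the best length ending at each element is: 2→1, 8→2, 12→3, 8→3, 9→4, 3→2, 6→3, 3→3, 5→4, 12→5, 2→2.
So the longest non-decreasing subsequence has length 5, e.g. 2, 8, 8, 9, 12.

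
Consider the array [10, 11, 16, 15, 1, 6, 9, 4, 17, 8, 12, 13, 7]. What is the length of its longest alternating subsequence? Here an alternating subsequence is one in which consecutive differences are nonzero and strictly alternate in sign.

Track the best alternating length ending on an up-step vs a down-step at each position: up/down = 1/1, 2/1, 2/1, 2/3, 1/3, 4/3, 4/3, 4/5, 6/1, 6/7, 8/7, 8/7, 6/9.
The maximum over both is 9; one such subsequence is 10, 11, 1, 6, 4, 17, 8, 12, 7.

9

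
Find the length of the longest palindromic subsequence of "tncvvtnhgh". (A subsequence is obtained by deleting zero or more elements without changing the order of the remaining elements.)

4

Using dp[i][j] = 2 + dp[i+1][j−1] if the ends match, else max(dp[i+1][j], dp[i][j−1]):
dp[1][10] = 4. A witness is nvvn at positions 2,4,5,7.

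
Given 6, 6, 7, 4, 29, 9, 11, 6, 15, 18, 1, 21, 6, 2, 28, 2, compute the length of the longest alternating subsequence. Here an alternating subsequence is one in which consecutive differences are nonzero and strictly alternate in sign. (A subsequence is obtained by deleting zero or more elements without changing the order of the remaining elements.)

Track the best alternating length ending on an up-step vs a down-step at each position: up/down = 1/1, 1/1, 2/1, 1/3, 4/1, 4/5, 6/5, 4/7, 8/5, 8/5, 1/9, 10/5, 10/11, 10/11, 12/5, 10/13.
The maximum over both is 13; one such subsequence is 6, 7, 4, 29, 9, 11, 6, 15, 1, 21, 6, 28, 2.

13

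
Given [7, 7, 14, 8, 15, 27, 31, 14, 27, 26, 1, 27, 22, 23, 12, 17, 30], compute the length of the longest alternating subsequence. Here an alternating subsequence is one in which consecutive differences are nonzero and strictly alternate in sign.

A longest alternating subsequence is 7, 14, 8, 15, 14, 27, 26, 27, 22, 23, 12, 17 (positions 1,3,4,5,8,9,10,12,13,14,15,16); its 11 consecutive differences strictly alternate in sign, and length 12 is optimal.

12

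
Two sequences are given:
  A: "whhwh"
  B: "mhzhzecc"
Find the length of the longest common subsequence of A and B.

Backtracking the LCS table gives one alignment: h (A2,B2) → h (A3,B4).
So the longest common subsequence has length 2.

2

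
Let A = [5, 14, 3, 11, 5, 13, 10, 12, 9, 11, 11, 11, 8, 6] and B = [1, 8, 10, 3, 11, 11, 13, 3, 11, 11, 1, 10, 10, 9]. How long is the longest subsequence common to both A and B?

A longest common subsequence is 3, 11, 13, 10, 9 (length 5); the LCS DP confirms no longer common subsequence exists.

5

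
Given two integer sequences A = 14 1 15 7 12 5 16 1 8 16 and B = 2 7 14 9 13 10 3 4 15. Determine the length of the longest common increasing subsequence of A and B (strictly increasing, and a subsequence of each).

2

A longest common strictly increasing subsequence is 14, 15 (length 2); it appears in order in both A and B, and no longer such subsequence exists.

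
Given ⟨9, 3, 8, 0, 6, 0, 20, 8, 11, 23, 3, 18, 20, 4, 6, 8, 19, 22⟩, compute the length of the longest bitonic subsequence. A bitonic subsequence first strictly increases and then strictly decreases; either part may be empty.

7

Let inc[i] be the LIS ending at i and dec[i] the longest strictly decreasing subsequence starting at i. inc = [1, 1, 2, 1, 2, 1, 3, 3, 4, 5, 2, 5, 6, 3, 4, 5, 6, 7], dec = [4, 2, 3, 1, 2, 1, 3, 2, 2, 3, 1, 2, 2, 1, 1, 1, 1, 1].
max_i inc[i]+dec[i]−1 = 7, with one witness 3, 6, 8, 11, 23, 20, 19.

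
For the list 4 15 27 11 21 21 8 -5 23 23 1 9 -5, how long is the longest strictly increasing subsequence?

Let dp[i] be the longest increasing subsequence ending at position i. Then dp = [1, 2, 3, 2, 3, 3, 2, 1, 4, 4, 2, 3, 1].
The maximum is 4; one witness is 4, 15, 21, 23 at positions 1,2,5,9.

4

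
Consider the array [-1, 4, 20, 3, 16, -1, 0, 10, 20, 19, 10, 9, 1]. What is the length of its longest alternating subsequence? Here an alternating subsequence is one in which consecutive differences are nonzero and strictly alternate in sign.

7

Track the best alternating length ending on an up-step vs a down-step at each position: up/down = 1/1, 2/1, 2/1, 2/3, 4/3, 1/5, 6/5, 6/5, 6/1, 6/7, 6/7, 6/7, 6/7.
The maximum over both is 7; one such subsequence is -1, 4, 3, 16, -1, 20, 19.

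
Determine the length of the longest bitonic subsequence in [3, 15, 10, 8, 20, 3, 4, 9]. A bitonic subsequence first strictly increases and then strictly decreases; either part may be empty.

5

Let inc[i] be the LIS ending at i and dec[i] the longest strictly decreasing subsequence starting at i. inc = [1, 2, 2, 2, 3, 1, 2, 3], dec = [1, 4, 3, 2, 2, 1, 1, 1].
max_i inc[i]+dec[i]−1 = 5, with one witness 3, 15, 10, 8, 4.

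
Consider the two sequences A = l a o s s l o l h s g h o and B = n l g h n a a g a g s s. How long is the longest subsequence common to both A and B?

A longest common subsequence is lass (length 4); the LCS DP confirms no longer common subsequence exists.

4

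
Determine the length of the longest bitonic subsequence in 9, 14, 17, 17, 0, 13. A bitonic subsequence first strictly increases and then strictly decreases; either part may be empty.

4

Let inc[i] be the LIS ending at i and dec[i] the longest strictly decreasing subsequence starting at i. inc = [1, 2, 3, 3, 1, 2], dec = [2, 2, 2, 2, 1, 1].
max_i inc[i]+dec[i]−1 = 4, with one witness 9, 14, 17, 13.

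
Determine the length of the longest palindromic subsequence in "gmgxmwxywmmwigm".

Using dp[i][j] = 2 + dp[i+1][j−1] if the ends match, else max(dp[i+1][j], dp[i][j−1]):
dp[1][15] = 9. A witness is mgmwywmgm at positions 2,3,5,6,8,9,11,14,15.

9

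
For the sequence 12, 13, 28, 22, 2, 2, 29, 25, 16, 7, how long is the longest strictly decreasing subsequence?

Let dp[i] be the longest decreasing subsequence ending at position i. Then dp = [1, 1, 1, 2, 3, 3, 1, 2, 3, 4].
The maximum is 4; one witness is 28, 22, 16, 7 at positions 3,4,9,10.

4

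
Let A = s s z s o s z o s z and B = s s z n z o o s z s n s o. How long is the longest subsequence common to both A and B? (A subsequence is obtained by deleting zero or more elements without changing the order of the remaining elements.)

7

Backtracking the LCS table gives one alignment: s (A1,B1) → s (A2,B2) → z (A3,B5) → o (A5,B7) → s (A6,B8) → z (A7,B9) → o (A8,B13).
So the longest common subsequence has length 7.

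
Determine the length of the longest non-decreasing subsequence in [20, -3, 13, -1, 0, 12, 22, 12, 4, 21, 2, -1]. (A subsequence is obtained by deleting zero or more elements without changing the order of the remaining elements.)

Scanning left to right, the best length ending at each element is: 20→1, -3→1, 13→2, -1→2, 0→3, 12→4, 22→5, 12→5, 4→4, 21→6, 2→4, -1→3.
So the longest non-decreasing subsequence has length 6, e.g. -3, -1, 0, 12, 12, 21.

6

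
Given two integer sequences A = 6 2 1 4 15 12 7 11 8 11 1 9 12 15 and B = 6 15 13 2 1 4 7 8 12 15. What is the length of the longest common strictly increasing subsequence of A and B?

6

A longest common strictly increasing subsequence is 2, 4, 7, 8, 12, 15 (length 6); it appears in order in both A and B, and no longer such subsequence exists.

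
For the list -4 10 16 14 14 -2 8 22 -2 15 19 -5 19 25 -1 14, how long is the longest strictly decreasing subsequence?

One longest decreasing subsequence is 16, 14, 8, -2, -5 (positions 3,4,7,9,12), of length 5; no longer one exists.

5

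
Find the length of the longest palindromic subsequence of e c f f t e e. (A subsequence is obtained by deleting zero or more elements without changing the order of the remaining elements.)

Using dp[i][j] = 2 + dp[i+1][j−1] if the ends match, else max(dp[i+1][j], dp[i][j−1]):
dp[1][7] = 4. A witness is effe at positions 1,3,4,7.

4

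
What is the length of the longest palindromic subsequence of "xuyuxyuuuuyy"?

8

One longest palindromic subsequence is yyuuuuyy (positions 3,6,7,8,9,10,11,12); it reads the same forward and backward, and the interval DP gives dp[1][12] = 8.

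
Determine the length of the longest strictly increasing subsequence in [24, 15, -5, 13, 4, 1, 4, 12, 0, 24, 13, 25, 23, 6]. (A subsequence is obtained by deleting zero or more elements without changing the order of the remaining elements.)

Scanning left to right, the best length ending at each element is: 24→1, 15→1, -5→1, 13→2, 4→2, 1→2, 4→3, 12→4, 0→2, 24→5, 13→5, 25→6, 23→6, 6→4.
So the longest increasing subsequence has length 6, e.g. -5, 1, 4, 12, 24, 25.

6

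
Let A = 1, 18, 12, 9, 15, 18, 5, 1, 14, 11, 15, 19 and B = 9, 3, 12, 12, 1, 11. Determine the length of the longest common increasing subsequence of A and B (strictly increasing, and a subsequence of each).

A longest common strictly increasing subsequence is 9, 11 (length 2); it appears in order in both A and B, and no longer such subsequence exists.

2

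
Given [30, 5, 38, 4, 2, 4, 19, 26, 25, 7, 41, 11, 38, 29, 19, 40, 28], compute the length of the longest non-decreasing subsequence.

One longest non-decreasing subsequence is 4, 4, 19, 26, 38, 40 (positions 4,6,7,8,13,16), of length 6; no longer one exists.

6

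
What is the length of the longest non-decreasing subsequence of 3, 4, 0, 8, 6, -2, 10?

Let dp[i] be the longest non-decreasing subsequence ending at position i. Then dp = [1, 2, 1, 3, 3, 1, 4].
The maximum is 4; one witness is 3, 4, 8, 10 at positions 1,2,4,7.

4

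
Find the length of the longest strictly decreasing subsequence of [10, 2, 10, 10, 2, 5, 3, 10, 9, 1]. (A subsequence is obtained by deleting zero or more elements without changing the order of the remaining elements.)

4

One longest decreasing subsequence is 10, 5, 3, 1 (positions 1,6,7,10), of length 4; no longer one exists.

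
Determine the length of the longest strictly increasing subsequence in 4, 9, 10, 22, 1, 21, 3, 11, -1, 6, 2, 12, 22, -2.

Scanning left to right, the best length ending at each element is: 4→1, 9→2, 10→3, 22→4, 1→1, 21→4, 3→2, 11→4, -1→1, 6→3, 2→2, 12→5, 22→6, -2→1.
So the longest increasing subsequence has length 6, e.g. 4, 9, 10, 11, 12, 22.

6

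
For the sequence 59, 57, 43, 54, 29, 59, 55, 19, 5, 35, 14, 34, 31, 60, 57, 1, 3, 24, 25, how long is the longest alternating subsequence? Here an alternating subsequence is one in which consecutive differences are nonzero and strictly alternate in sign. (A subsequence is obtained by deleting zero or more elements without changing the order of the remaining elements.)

13

Track the best alternating length ending on an up-step vs a down-step at each position: up/down = 1/1, 1/2, 1/2, 3/2, 1/4, 5/1, 5/6, 1/6, 1/6, 7/6, 7/8, 9/8, 9/10, 11/1, 11/12, 1/12, 13/12, 13/12, 13/12.
The maximum over both is 13; one such subsequence is 59, 43, 54, 29, 59, 19, 35, 14, 34, 31, 60, 1, 3.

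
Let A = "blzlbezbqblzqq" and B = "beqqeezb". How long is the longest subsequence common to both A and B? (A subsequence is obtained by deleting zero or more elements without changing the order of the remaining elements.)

4

A longest common subsequence is bezb (length 4); the LCS DP confirms no longer common subsequence exists.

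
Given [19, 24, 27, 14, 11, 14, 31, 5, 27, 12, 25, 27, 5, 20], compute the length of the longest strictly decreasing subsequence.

Let dp[i] be the longest decreasing subsequence ending at position i. Then dp = [1, 1, 1, 2, 3, 2, 1, 4, 2, 3, 3, 2, 4, 4].
The maximum is 4; one witness is 19, 14, 11, 5 at positions 1,4,5,8.

4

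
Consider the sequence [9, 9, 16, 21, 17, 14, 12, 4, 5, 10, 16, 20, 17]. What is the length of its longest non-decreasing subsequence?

Let dp[i] be the longest non-decreasing subsequence ending at position i. Then dp = [1, 2, 3, 4, 4, 3, 3, 1, 2, 3, 4, 5, 5].
The maximum is 5; one witness is 9, 9, 16, 17, 20 at positions 1,2,3,5,12.

5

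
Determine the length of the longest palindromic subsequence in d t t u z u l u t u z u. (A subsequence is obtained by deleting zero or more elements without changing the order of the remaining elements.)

7

Using dp[i][j] = 2 + dp[i+1][j−1] if the ends match, else max(dp[i+1][j], dp[i][j−1]):
dp[1][12] = 7. A witness is uzutuzu at positions 4,5,6,9,10,11,12.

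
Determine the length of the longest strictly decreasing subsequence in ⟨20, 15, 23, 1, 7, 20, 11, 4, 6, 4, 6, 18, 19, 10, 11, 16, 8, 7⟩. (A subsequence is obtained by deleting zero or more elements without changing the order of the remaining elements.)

One longest decreasing subsequence is 20, 15, 11, 10, 8, 7 (positions 1,2,7,14,17,18), of length 6; no longer one exists.

6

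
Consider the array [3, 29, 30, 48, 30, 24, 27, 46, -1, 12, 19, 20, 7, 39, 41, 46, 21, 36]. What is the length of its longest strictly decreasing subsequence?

One longest decreasing subsequence is 48, 30, 24, 12, 7 (positions 4,5,6,10,13), of length 5; no longer one exists.

5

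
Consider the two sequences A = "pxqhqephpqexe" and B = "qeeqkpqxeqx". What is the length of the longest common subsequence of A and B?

6

Backtracking the LCS table gives one alignment: q (A3,B1) → q (A5,B4) → p (A9,B6) → q (A10,B7) → e (A11,B9) → x (A12,B11).
So the longest common subsequence has length 6.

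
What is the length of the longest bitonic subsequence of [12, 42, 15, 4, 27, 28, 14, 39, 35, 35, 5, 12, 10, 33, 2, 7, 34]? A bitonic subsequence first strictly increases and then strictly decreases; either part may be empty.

One longest bitonic subsequence is 12, 15, 27, 28, 39, 35, 12, 10, 7 (positions 1,3,5,6,8,10,12,13,16): it rises to 39 then falls. Length 9 is optimal.

9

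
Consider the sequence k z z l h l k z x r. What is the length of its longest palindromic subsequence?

5

Using dp[i][j] = 2 + dp[i+1][j−1] if the ends match, else max(dp[i+1][j], dp[i][j−1]):
dp[1][10] = 5. A witness is zlhlz at positions 3,4,5,6,8.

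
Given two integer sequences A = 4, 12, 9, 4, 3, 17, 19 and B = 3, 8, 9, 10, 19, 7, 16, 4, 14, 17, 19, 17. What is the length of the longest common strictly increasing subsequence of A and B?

3

A longest common strictly increasing subsequence is 3, 17, 19 (length 3); it appears in order in both A and B, and no longer such subsequence exists.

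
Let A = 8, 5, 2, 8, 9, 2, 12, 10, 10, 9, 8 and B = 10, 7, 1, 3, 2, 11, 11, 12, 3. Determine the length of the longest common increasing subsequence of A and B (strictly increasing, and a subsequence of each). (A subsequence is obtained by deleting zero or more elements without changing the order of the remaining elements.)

A longest common strictly increasing subsequence is 2, 12 (length 2); it appears in order in both A and B, and no longer such subsequence exists.

2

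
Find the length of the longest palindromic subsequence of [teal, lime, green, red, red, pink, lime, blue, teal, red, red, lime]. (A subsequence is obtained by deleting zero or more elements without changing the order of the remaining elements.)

7

One longest palindromic subsequence is lime red red teal red red lime (positions 2,4,5,9,10,11,12); it reads the same forward and backward, and the interval DP gives dp[1][12] = 7.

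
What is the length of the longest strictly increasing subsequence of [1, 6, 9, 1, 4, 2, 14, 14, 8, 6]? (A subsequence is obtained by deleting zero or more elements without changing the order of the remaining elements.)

One longest increasing subsequence is 1, 6, 9, 14 (positions 1,2,3,7), of length 4; no longer one exists.

4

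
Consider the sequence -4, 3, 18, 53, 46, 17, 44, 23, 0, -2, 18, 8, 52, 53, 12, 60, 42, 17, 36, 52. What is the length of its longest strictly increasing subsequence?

Let dp[i] be the longest increasing subsequence ending at position i. Then dp = [1, 2, 3, 4, 4, 3, 4, 4, 2, 2, 4, 3, 5, 6, 4, 7, 5, 5, 6, 7].
The maximum is 7; one witness is -4, 3, 18, 46, 52, 53, 60 at positions 1,2,3,5,13,14,16.

7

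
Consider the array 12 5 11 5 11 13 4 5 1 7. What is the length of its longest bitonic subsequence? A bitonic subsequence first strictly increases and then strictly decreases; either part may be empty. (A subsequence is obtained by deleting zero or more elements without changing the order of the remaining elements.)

5

One longest bitonic subsequence is 12, 11, 5, 4, 1 (positions 1,3,4,7,9): it rises to 12 then falls. Length 5 is optimal.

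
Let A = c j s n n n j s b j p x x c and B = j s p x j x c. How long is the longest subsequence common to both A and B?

6

A longest common subsequence is jspxxc (length 6); the LCS DP confirms no longer common subsequence exists.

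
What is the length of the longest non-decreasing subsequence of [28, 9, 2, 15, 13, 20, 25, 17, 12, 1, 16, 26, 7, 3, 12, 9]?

5

One longest non-decreasing subsequence is 9, 15, 20, 25, 26 (positions 2,4,6,7,12), of length 5; no longer one exists.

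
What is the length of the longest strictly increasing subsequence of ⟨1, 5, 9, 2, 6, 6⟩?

One longest increasing subsequence is 1, 5, 9 (positions 1,2,3), of length 3; no longer one exists.

3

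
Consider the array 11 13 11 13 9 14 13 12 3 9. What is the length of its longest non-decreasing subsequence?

One longest non-decreasing subsequence is 11, 13, 13, 14 (positions 1,2,4,6), of length 4; no longer one exists.

4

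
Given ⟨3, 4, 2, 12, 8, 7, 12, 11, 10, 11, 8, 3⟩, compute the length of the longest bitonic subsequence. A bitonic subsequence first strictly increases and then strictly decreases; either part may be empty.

One longest bitonic subsequence is 3, 4, 8, 12, 11, 10, 8, 3 (positions 1,2,5,7,8,9,11,12): it rises to 12 then falls. Length 8 is optimal.

8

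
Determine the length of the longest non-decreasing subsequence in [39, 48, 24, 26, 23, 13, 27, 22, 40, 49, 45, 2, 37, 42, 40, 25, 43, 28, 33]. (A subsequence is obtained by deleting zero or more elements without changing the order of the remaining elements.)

One longest non-decreasing subsequence is 24, 26, 27, 40, 42, 43 (positions 3,4,7,9,14,17), of length 6; no longer one exists.

6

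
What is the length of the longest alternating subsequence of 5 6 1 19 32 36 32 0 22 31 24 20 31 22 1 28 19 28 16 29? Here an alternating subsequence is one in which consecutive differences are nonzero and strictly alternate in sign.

A longest alternating subsequence is 5, 6, 1, 19, 0, 31, 24, 31, 22, 28, 19, 28, 16, 29 (positions 1,2,3,4,8,10,11,13,14,16,17,18,19,20); its 13 consecutive differences strictly alternate in sign, and length 14 is optimal.

14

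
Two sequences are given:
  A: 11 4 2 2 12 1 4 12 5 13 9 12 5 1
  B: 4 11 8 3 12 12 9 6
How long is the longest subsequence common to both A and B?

A longest common subsequence is 11, 12, 12, 9 (length 4); the LCS DP confirms no longer common subsequence exists.

4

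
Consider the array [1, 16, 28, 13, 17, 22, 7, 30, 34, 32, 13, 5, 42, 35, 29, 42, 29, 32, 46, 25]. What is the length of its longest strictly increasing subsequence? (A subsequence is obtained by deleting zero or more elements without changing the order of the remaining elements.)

9

Let dp[i] be the longest increasing subsequence ending at position i. Then dp = [1, 2, 3, 2, 3, 4, 2, 5, 6, 6, 3, 2, 7, 7, 5, 8, 5, 6, 9, 5].
The maximum is 9; one witness is 1, 16, 17, 22, 30, 34, 35, 42, 46 at positions 1,2,5,6,8,9,14,16,19.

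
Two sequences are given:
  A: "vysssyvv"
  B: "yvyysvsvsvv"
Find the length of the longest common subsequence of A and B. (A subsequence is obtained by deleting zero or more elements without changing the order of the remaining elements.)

7

A longest common subsequence is vysssvv (length 7); the LCS DP confirms no longer common subsequence exists.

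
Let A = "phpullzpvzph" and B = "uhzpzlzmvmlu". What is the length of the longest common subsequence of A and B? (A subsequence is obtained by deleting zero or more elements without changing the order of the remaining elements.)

5

Backtracking the LCS table gives one alignment: h (A2,B2) → p (A3,B4) → l (A6,B6) → z (A7,B7) → v (A9,B9).
So the longest common subsequence has length 5.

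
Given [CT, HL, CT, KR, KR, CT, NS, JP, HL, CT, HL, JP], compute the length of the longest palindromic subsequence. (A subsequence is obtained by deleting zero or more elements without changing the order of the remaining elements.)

Using dp[i][j] = 2 + dp[i+1][j−1] if the ends match, else max(dp[i+1][j], dp[i][j−1]):
dp[1][12] = 8. A witness is CT HL CT KR KR CT HL CT at positions 1,2,3,4,5,6,9,10.

8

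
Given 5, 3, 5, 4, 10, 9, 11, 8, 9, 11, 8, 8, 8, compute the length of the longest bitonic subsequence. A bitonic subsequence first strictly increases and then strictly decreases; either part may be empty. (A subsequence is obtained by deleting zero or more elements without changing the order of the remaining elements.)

Let inc[i] be the LIS ending at i and dec[i] the longest strictly decreasing subsequence starting at i. inc = [1, 1, 2, 2, 3, 3, 4, 3, 4, 5, 3, 3, 3], dec = [2, 1, 2, 1, 3, 2, 3, 1, 2, 2, 1, 1, 1].
max_i inc[i]+dec[i]−1 = 6, with one witness 3, 5, 10, 11, 9, 8.

6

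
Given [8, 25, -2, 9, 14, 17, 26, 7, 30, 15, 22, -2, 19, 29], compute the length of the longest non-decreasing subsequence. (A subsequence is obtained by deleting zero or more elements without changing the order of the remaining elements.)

Let dp[i] be the longest non-decreasing subsequence ending at position i. Then dp = [1, 2, 1, 2, 3, 4, 5, 2, 6, 4, 5, 2, 5, 6].
The maximum is 6; one witness is 8, 9, 14, 17, 26, 30 at positions 1,4,5,6,7,9.

6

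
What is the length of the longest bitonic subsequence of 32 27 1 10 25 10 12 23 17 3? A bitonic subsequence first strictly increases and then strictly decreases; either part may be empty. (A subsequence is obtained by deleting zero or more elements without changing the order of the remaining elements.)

Let inc[i] be the LIS ending at i and dec[i] the longest strictly decreasing subsequence starting at i. inc = [1, 1, 1, 2, 3, 2, 3, 4, 4, 2], dec = [6, 5, 1, 2, 4, 2, 2, 3, 2, 1].
max_i inc[i]+dec[i]−1 = 6, with one witness 32, 27, 25, 23, 17, 3.

6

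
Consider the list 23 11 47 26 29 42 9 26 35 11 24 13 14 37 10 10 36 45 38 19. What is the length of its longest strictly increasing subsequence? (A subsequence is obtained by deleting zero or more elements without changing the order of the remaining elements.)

6

Let dp[i] be the longest increasing subsequence ending at position i. Then dp = [1, 1, 2, 2, 3, 4, 1, 2, 4, 2, 3, 3, 4, 5, 2, 2, 5, 6, 6, 5].
The maximum is 6; one witness is 23, 26, 29, 35, 37, 45 at positions 1,4,5,9,14,18.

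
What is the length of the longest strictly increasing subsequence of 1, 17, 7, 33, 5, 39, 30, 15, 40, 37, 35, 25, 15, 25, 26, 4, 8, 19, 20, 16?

5

Scanning left to right, the best length ending at each element is: 1→1, 17→2, 7→2, 33→3, 5→2, 39→4, 30→3, 15→3, 40→5, 37→4, 35→4, 25→4, 15→3, 25→4, 26→5, 4→2, 8→3, 19→4, 20→5, 16→4.
So the longest increasing subsequence has length 5, e.g. 1, 17, 33, 39, 40.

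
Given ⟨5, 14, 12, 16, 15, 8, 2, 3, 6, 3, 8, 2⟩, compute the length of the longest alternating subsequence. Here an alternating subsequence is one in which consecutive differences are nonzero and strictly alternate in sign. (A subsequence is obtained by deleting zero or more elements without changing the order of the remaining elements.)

A longest alternating subsequence is 5, 14, 12, 16, 2, 6, 3, 8, 2 (positions 1,2,3,4,7,9,10,11,12); its 8 consecutive differences strictly alternate in sign, and length 9 is optimal.

9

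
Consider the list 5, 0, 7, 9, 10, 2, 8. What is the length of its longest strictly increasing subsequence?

Scanning left to right, the best length ending at each element is: 5→1, 0→1, 7→2, 9→3, 10→4, 2→2, 8→3.
So the longest increasing subsequence has length 4, e.g. 5, 7, 9, 10.

4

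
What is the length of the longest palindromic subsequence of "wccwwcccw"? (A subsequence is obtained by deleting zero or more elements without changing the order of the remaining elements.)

8

Using dp[i][j] = 2 + dp[i+1][j−1] if the ends match, else max(dp[i+1][j], dp[i][j−1]):
dp[1][9] = 8. A witness is wccwwccw at positions 1,2,3,4,5,7,8,9.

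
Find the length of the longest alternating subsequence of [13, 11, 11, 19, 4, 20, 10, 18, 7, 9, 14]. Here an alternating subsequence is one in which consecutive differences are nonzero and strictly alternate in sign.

9

A longest alternating subsequence is 13, 11, 19, 4, 20, 10, 18, 7, 9 (positions 1,2,4,5,6,7,8,9,10); its 8 consecutive differences strictly alternate in sign, and length 9 is optimal.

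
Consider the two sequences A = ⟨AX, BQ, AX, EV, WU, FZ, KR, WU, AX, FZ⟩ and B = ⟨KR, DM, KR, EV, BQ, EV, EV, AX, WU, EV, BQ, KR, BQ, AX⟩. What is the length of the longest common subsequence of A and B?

A longest common subsequence is BQ, AX, EV, KR, AX (length 5); the LCS DP confirms no longer common subsequence exists.

5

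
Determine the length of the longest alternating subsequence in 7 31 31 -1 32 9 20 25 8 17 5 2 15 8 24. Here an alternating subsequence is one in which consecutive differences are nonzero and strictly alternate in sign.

A longest alternating subsequence is 7, 31, -1, 32, 9, 20, 8, 17, 5, 15, 8, 24 (positions 1,2,4,5,6,7,9,10,11,13,14,15); its 11 consecutive differences strictly alternate in sign, and length 12 is optimal.

12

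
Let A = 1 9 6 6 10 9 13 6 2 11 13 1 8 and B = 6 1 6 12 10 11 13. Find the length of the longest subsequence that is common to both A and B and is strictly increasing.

A longest common strictly increasing subsequence is 1, 6, 10, 11, 13 (length 5); it appears in order in both A and B, and no longer such subsequence exists.

5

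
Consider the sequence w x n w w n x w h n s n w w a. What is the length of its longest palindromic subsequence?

8

One longest palindromic subsequence is wxnwwnxw (positions 1,2,3,4,5,6,7,14); it reads the same forward and backward, and the interval DP gives dp[1][15] = 8.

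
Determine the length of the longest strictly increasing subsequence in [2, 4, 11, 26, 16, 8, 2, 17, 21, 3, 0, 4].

6

Let dp[i] be the longest increasing subsequence ending at position i. Then dp = [1, 2, 3, 4, 4, 3, 1, 5, 6, 2, 1, 3].
The maximum is 6; one witness is 2, 4, 11, 16, 17, 21 at positions 1,2,3,5,8,9.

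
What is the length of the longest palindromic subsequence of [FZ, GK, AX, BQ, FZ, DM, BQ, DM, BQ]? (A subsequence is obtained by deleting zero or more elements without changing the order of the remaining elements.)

5

One longest palindromic subsequence is BQ DM BQ DM BQ (positions 4,6,7,8,9); it reads the same forward and backward, and the interval DP gives dp[1][9] = 5.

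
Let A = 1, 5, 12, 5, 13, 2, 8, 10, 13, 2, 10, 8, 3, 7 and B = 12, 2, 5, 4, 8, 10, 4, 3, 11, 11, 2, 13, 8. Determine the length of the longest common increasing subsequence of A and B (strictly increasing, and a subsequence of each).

4

A longest common strictly increasing subsequence is 2, 8, 10, 13 (length 4); it appears in order in both A and B, and no longer such subsequence exists.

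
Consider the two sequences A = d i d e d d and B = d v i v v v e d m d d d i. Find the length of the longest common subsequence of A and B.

A longest common subsequence is diddd (length 5); the LCS DP confirms no longer common subsequence exists.

5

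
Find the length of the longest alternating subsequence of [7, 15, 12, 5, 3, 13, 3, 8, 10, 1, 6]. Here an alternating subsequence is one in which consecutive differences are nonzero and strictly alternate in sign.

Track the best alternating length ending on an up-step vs a down-step at each position: up/down = 1/1, 2/1, 2/3, 1/3, 1/3, 4/3, 1/5, 6/5, 6/5, 1/7, 8/7.
The maximum over both is 8; one such subsequence is 7, 15, 12, 13, 3, 8, 1, 6.

8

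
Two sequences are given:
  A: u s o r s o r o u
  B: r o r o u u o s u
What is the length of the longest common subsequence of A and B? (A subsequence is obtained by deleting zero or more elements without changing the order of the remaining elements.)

5

A longest common subsequence is oroou (length 5); the LCS DP confirms no longer common subsequence exists.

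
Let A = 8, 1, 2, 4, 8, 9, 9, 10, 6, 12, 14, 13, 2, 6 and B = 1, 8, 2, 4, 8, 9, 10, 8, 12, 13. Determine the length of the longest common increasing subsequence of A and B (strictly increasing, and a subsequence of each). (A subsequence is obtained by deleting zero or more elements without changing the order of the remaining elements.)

8

For each value that appears in both, track the longest common increasing run ending there.
The best achievable length is 8; one witness is 1, 2, 4, 8, 9, 10, 12, 13 (A-positions 2,3,4,5,6,8,10,12, B-positions 1,3,4,5,6,7,9,10).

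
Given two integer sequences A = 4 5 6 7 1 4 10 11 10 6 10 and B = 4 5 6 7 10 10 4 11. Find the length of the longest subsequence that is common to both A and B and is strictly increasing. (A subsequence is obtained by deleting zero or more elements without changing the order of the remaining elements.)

A longest common strictly increasing subsequence is 4, 5, 6, 7, 10, 11 (length 6); it appears in order in both A and B, and no longer such subsequence exists.

6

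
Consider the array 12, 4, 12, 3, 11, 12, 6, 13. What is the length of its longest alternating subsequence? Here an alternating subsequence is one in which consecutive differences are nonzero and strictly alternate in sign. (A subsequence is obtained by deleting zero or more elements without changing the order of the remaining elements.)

Track the best alternating length ending on an up-step vs a down-step at each position: up/down = 1/1, 1/2, 3/1, 1/4, 5/4, 5/1, 5/6, 7/1.
The maximum over both is 7; one such subsequence is 12, 4, 12, 3, 11, 6, 13.

7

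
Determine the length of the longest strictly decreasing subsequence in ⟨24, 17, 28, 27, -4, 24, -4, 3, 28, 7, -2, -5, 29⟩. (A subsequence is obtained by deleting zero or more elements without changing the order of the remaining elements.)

Scanning left to right, the best length ending at each element is: 24→1, 17→2, 28→1, 27→2, -4→3, 24→3, -4→4, 3→4, 28→1, 7→4, -2→5, -5→6, 29→1.
So the longest decreasing subsequence has length 6, e.g. 28, 27, 24, 3, -2, -5.

6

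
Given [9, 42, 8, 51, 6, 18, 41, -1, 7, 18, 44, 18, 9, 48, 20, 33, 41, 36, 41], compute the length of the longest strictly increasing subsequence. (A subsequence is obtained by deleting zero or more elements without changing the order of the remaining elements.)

Scanning left to right, the best length ending at each element is: 9→1, 42→2, 8→1, 51→3, 6→1, 18→2, 41→3, -1→1, 7→2, 18→3, 44→4, 18→3, 9→3, 48→5, 20→4, 33→5, 41→6, 36→6, 41→7.
So the longest increasing subsequence has length 7, e.g. 6, 7, 18, 20, 33, 36, 41.

7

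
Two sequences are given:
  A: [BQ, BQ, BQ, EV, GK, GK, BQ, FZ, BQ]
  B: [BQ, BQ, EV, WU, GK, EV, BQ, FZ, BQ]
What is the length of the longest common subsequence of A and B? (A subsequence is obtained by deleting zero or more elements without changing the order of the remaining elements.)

Backtracking the LCS table gives one alignment: BQ (A2,B1) → BQ (A3,B2) → EV (A4,B3) → GK (A5,B5) → BQ (A7,B7) → FZ (A8,B8) → BQ (A9,B9).
So the longest common subsequence has length 7.

7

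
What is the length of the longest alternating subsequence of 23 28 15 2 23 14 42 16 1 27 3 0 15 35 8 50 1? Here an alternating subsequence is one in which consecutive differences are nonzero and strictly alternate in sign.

13

Track the best alternating length ending on an up-step vs a down-step at each position: up/down = 1/1, 2/1, 1/3, 1/3, 4/3, 4/5, 6/1, 6/7, 1/7, 8/7, 8/9, 1/9, 10/9, 10/7, 10/11, 12/1, 10/13.
The maximum over both is 13; one such subsequence is 23, 28, 15, 23, 14, 42, 16, 27, 3, 15, 8, 50, 1.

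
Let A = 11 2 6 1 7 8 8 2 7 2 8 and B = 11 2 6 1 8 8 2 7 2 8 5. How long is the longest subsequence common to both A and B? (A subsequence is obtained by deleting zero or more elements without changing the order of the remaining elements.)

A longest common subsequence is 11, 2, 6, 1, 8, 8, 2, 7, 2, 8 (length 10); the LCS DP confirms no longer common subsequence exists.

10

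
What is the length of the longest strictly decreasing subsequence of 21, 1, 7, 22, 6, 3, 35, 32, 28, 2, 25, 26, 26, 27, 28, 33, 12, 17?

5

Let dp[i] be the longest decreasing subsequence ending at position i. Then dp = [1, 2, 2, 1, 3, 4, 1, 2, 3, 5, 4, 4, 4, 4, 3, 2, 5, 5].
The maximum is 5; one witness is 21, 7, 6, 3, 2 at positions 1,3,5,6,10.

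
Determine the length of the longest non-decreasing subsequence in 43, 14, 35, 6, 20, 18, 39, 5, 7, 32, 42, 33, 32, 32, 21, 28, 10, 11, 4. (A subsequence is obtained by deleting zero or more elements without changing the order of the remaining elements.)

Scanning left to right, the best length ending at each element is: 43→1, 14→1, 35→2, 6→1, 20→2, 18→2, 39→3, 5→1, 7→2, 32→3, 42→4, 33→4, 32→4, 32→5, 21→3, 28→4, 10→3, 11→4, 4→1.
So the longest non-decreasing subsequence has length 5, e.g. 14, 20, 32, 32, 32.

5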